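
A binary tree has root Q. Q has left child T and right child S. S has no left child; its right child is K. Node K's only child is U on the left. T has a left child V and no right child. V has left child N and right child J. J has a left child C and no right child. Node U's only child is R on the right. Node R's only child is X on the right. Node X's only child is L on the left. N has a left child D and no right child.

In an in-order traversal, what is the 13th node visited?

In-order visits the left subtree, then the node, then the right subtree.
At Q: go left to T.
  At T: go left to V.
    At V: go left to N.
      At N: go left to D.
        D is a leaf — visit D.
      Visit N.
      At N: no right child.
    Visit V.
    At V: go right to J.
      At J: go left to C.
        C is a leaf — visit C.
      Visit J.
      At J: no right child.
  Visit T.
  At T: no right child.
Visit Q.
At Q: go right to S.
  At S: no left child.
  Visit S.
  At S: go right to K.
    At K: go left to U.
      At U: no left child.
      Visit U.
      At U: go right to R.
        At R: no left child.
        Visit R.
        At R: go right to X.
          At X: go left to L.
            L is a leaf — visit L.
          Visit X.
          At X: no right child.
    Visit K.
    At K: no right child.
Full in-order sequence: D, N, V, C, J, T, Q, S, U, R, L, X, K.

K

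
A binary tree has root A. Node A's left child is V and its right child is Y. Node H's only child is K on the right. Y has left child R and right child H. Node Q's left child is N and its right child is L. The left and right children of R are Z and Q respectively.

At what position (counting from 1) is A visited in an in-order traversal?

2

In-order visits the left subtree, then the node, then the right subtree.
At A: go left to V.
  V is a leaf — visit V.
Visit A.
At A: go right to Y.
  At Y: go left to R.
    At R: go left to Z.
      Z is a leaf — visit Z.
    Visit R.
    At R: go right to Q.
      At Q: go left to N.
        N is a leaf — visit N.
      Visit Q.
      At Q: go right to L.
        L is a leaf — visit L.
  Visit Y.
  At Y: go right to H.
    At H: no left child.
    Visit H.
    At H: go right to K.
      K is a leaf — visit K.
Full in-order sequence: V, A, Z, R, N, Q, L, Y, H, K.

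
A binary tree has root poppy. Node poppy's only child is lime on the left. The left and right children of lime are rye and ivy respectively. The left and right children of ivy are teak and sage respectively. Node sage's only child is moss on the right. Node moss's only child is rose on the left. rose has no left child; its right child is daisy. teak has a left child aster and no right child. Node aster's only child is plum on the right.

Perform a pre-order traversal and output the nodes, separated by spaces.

Pre-order visits the node, then its left subtree, then its right subtree.
Visit poppy.
At poppy: go left to lime.
  Visit lime.
  At lime: go left to rye.
    rye is a leaf — visit rye.
  At lime: go right to ivy.
    Visit ivy.
    At ivy: go left to teak.
      Visit teak.
      At teak: go left to aster.
        Visit aster.
        At aster: no left child.
        At aster: go right to plum.
          plum is a leaf — visit plum.
      At teak: no right child.
    At ivy: go right to sage.
      Visit sage.
      At sage: no left child.
      At sage: go right to moss.
        Visit moss.
        At moss: go left to rose.
          Visit rose.
          At rose: no left child.
          At rose: go right to daisy.
            daisy is a leaf — visit daisy.
        At moss: no right child.
At poppy: no right child.

poppy lime rye ivy teak aster plum sage moss rose daisy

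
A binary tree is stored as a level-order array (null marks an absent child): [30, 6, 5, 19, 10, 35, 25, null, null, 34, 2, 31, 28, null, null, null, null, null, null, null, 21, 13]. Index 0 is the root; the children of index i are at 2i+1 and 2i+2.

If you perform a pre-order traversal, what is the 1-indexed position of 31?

11

Pre-order visits the node, then its left subtree, then its right subtree.
Visit 30.
At 30: go left to 6.
  Visit 6.
  At 6: go left to 19.
    19 is a leaf — visit 19.
  At 6: go right to 10.
    Visit 10.
    At 10: go left to 34.
      Visit 34.
      At 34: no left child.
      At 34: go right to 21.
        21 is a leaf — visit 21.
    At 10: go right to 2.
      Visit 2.
      At 2: go left to 13.
        13 is a leaf — visit 13.
      At 2: no right child.
At 30: go right to 5.
  Visit 5.
  At 5: go left to 35.
    Visit 35.
    At 35: go left to 31.
      31 is a leaf — visit 31.
    At 35: go right to 28.
      28 is a leaf — visit 28.
  At 5: go right to 25.
    25 is a leaf — visit 25.
Full pre-order sequence: 30, 6, 19, 10, 34, 21, 2, 13, 5, 35, 31, 28, 25.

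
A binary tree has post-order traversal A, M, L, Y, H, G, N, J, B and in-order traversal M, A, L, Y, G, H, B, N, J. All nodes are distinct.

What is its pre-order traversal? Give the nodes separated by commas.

B, G, Y, L, M, A, H, J, N

The last element of post-order is the root; it splits in-order into left and right subtrees.
Root B: left subtree has 6 nodes {M, A, L, Y, G, H}, right has 2 {N, J}.
  Root G: left subtree has 4 nodes {M, A, L, Y}, right has 1 {H}.
    Root Y: left subtree has 3 nodes {M, A, L}, right has 0 { }.
      Root L: left subtree has 2 nodes {M, A}, right has 0 { }.
        Root M: left subtree has 0 nodes { }, right has 1 {A}.
  Root J: left subtree has 1 node {N}, right has 0 { }.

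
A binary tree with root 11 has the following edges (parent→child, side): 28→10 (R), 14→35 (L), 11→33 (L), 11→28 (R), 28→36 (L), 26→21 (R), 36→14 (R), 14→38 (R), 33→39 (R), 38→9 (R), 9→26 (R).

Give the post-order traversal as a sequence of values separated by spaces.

39 33 35 21 26 9 38 14 36 10 28 11

Post-order visits the left subtree, then the right subtree, then the node.
At 11: go left to 33.
  At 33: no left child.
  At 33: go right to 39.
    39 is a leaf — visit 39.
  Visit 33.
At 11: go right to 28.
  At 28: go left to 36.
    At 36: no left child.
    At 36: go right to 14.
      At 14: go left to 35.
        35 is a leaf — visit 35.
      At 14: go right to 38.
        At 38: no left child.
        At 38: go right to 9.
          At 9: no left child.
          At 9: go right to 26.
            At 26: no left child.
            At 26: go right to 21.
              21 is a leaf — visit 21.
            Visit 26.
          Visit 9.
        Visit 38.
      Visit 14.
    Visit 36.
  At 28: go right to 10.
    10 is a leaf — visit 10.
  Visit 28.
Visit 11.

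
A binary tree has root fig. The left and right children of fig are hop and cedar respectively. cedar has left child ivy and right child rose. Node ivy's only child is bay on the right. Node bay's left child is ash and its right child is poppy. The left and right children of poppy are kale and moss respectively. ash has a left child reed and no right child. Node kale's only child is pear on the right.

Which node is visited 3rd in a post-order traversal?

Post-order visits the left subtree, then the right subtree, then the node.
At fig: go left to hop.
  hop is a leaf — visit hop.
At fig: go right to cedar.
  At cedar: go left to ivy.
    At ivy: no left child.
    At ivy: go right to bay.
      At bay: go left to ash.
        At ash: go left to reed.
          reed is a leaf — visit reed.
        At ash: no right child.
        Visit ash.
      At bay: go right to poppy.
        At poppy: go left to kale.
          At kale: no left child.
          At kale: go right to pear.
            pear is a leaf — visit pear.
          Visit kale.
        At poppy: go right to moss.
          moss is a leaf — visit moss.
        Visit poppy.
      Visit bay.
    Visit ivy.
  At cedar: go right to rose.
    rose is a leaf — visit rose.
  Visit cedar.
Visit fig.
Full post-order sequence: hop, reed, ash, pear, kale, moss, poppy, bay, ivy, rose, cedar, fig.

ash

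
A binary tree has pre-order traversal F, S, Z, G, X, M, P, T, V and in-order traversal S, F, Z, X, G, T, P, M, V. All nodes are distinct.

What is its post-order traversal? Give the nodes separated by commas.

S, X, T, P, V, M, G, Z, F

The first element of pre-order is the root; it splits in-order into left and right subtrees.
Root F: left subtree has 1 node {S}, right has 7 {Z, X, G, T, P, M, V}.
  Root Z: left subtree has 0 nodes { }, right has 6 {X, G, T, P, M, V}.
    Root G: left subtree has 1 node {X}, right has 4 {T, P, M, V}.
      Root M: left subtree has 2 nodes {T, P}, right has 1 {V}.
        Root P: left subtree has 1 node {T}, right has 0 { }.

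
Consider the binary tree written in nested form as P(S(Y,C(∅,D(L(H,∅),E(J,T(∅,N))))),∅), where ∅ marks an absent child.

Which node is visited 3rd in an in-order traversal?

In-order visits the left subtree, then the node, then the right subtree.
At P: go left to S.
  At S: go left to Y.
    Y is a leaf — visit Y.
  Visit S.
  At S: go right to C.
    At C: no left child.
    Visit C.
    At C: go right to D.
      At D: go left to L.
        At L: go left to H.
          H is a leaf — visit H.
        Visit L.
        At L: no right child.
      Visit D.
      At D: go right to E.
        At E: go left to J.
          J is a leaf — visit J.
        Visit E.
        At E: go right to T.
          At T: no left child.
          Visit T.
          At T: go right to N.
            N is a leaf — visit N.
Visit P.
At P: no right child.
Full in-order sequence: Y, S, C, H, L, D, J, E, T, N, P.

C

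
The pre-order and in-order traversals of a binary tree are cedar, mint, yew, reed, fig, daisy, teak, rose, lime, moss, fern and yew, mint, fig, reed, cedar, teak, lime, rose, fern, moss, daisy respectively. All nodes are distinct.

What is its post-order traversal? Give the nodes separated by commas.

yew, fig, reed, mint, lime, fern, moss, rose, teak, daisy, cedar

The first element of pre-order is the root; it splits in-order into left and right subtrees.
Root cedar: left subtree has 4 nodes {yew, mint, fig, reed}, right has 6 {teak, lime, rose, fern, moss, daisy}.
  Root mint: left subtree has 1 node {yew}, right has 2 {fig, reed}.
    Root reed: left subtree has 1 node {fig}, right has 0 { }.
  Root daisy: left subtree has 5 nodes {teak, lime, rose, fern, moss}, right has 0 { }.
    Root teak: left subtree has 0 nodes { }, right has 4 {lime, rose, fern, moss}.
      Root rose: left subtree has 1 node {lime}, right has 2 {fern, moss}.
        Root moss: left subtree has 1 node {fern}, right has 0 { }.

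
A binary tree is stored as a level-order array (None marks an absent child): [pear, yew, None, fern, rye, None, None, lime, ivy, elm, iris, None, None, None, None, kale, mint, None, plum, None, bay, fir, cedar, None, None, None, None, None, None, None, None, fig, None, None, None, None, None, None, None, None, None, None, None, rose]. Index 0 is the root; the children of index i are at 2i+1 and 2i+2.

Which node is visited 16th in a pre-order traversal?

cedar

Pre-order visits the node, then its left subtree, then its right subtree.
Visit pear.
At pear: go left to yew.
  Visit yew.
  At yew: go left to fern.
    Visit fern.
    At fern: go left to lime.
      Visit lime.
      At lime: go left to kale.
        Visit kale.
        At kale: go left to fig.
          fig is a leaf — visit fig.
        At kale: no right child.
      At lime: go right to mint.
        mint is a leaf — visit mint.
    At fern: go right to ivy.
      Visit ivy.
      At ivy: no left child.
      At ivy: go right to plum.
        plum is a leaf — visit plum.
  At yew: go right to rye.
    Visit rye.
    At rye: go left to elm.
      Visit elm.
      At elm: no left child.
      At elm: go right to bay.
        bay is a leaf — visit bay.
    At rye: go right to iris.
      Visit iris.
      At iris: go left to fir.
        Visit fir.
        At fir: go left to rose.
          rose is a leaf — visit rose.
        At fir: no right child.
      At iris: go right to cedar.
        cedar is a leaf — visit cedar.
At pear: no right child.
Full pre-order sequence: pear, yew, fern, lime, kale, fig, mint, ivy, plum, rye, elm, bay, iris, fir, rose, cedar.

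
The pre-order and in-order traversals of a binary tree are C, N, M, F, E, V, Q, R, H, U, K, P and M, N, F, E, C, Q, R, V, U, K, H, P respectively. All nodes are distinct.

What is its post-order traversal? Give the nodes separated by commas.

M, E, F, N, R, Q, K, U, P, H, V, C

The first element of pre-order is the root; it splits in-order into left and right subtrees.
Root C: left subtree has 4 nodes {M, N, F, E}, right has 7 {Q, R, V, U, K, H, P}.
  Root N: left subtree has 1 node {M}, right has 2 {F, E}.
    Root F: left subtree has 0 nodes { }, right has 1 {E}.
  Root V: left subtree has 2 nodes {Q, R}, right has 4 {U, K, H, P}.
    Root Q: left subtree has 0 nodes { }, right has 1 {R}.
    Root H: left subtree has 2 nodes {U, K}, right has 1 {P}.
      Root U: left subtree has 0 nodes { }, right has 1 {K}.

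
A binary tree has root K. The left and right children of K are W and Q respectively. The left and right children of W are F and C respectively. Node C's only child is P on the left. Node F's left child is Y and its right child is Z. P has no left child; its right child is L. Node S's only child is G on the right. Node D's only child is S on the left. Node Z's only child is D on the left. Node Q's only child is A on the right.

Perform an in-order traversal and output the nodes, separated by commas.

In-order visits the left subtree, then the node, then the right subtree.
At K: go left to W.
  At W: go left to F.
    At F: go left to Y.
      Y is a leaf — visit Y.
    Visit F.
    At F: go right to Z.
      At Z: go left to D.
        At D: go left to S.
          At S: no left child.
          Visit S.
          At S: go right to G.
            G is a leaf — visit G.
        Visit D.
        At D: no right child.
      Visit Z.
      At Z: no right child.
  Visit W.
  At W: go right to C.
    At C: go left to P.
      At P: no left child.
      Visit P.
      At P: go right to L.
        L is a leaf — visit L.
    Visit C.
    At C: no right child.
Visit K.
At K: go right to Q.
  At Q: no left child.
  Visit Q.
  At Q: go right to A.
    A is a leaf — visit A.

Y, F, S, G, D, Z, W, P, L, C, K, Q, A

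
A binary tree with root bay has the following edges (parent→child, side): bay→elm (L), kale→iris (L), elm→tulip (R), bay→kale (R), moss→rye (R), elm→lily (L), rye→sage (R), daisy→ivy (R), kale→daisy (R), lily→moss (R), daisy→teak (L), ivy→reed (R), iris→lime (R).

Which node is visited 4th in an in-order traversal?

In-order visits the left subtree, then the node, then the right subtree.
At bay: go left to elm.
  At elm: go left to lily.
    At lily: no left child.
    Visit lily.
    At lily: go right to moss.
      At moss: no left child.
      Visit moss.
      At moss: go right to rye.
        At rye: no left child.
        Visit rye.
        At rye: go right to sage.
          sage is a leaf — visit sage.
  Visit elm.
  At elm: go right to tulip.
    tulip is a leaf — visit tulip.
Visit bay.
At bay: go right to kale.
  At kale: go left to iris.
    At iris: no left child.
    Visit iris.
    At iris: go right to lime.
      lime is a leaf — visit lime.
  Visit kale.
  At kale: go right to daisy.
    At daisy: go left to teak.
      teak is a leaf — visit teak.
    Visit daisy.
    At daisy: go right to ivy.
      At ivy: no left child.
      Visit ivy.
      At ivy: go right to reed.
        reed is a leaf — visit reed.
Full in-order sequence: lily, moss, rye, sage, elm, tulip, bay, iris, lime, kale, teak, daisy, ivy, reed.

sage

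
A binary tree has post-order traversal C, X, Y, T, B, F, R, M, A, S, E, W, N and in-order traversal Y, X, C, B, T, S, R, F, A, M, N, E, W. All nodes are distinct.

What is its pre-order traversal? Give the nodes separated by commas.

The last element of post-order is the root; it splits in-order into left and right subtrees.
Root N: left subtree has 10 nodes {Y, X, C, B, T, S, R, F, A, M}, right has 2 {E, W}.
  Root S: left subtree has 5 nodes {Y, X, C, B, T}, right has 4 {R, F, A, M}.
    Root B: left subtree has 3 nodes {Y, X, C}, right has 1 {T}.
      Root Y: left subtree has 0 nodes { }, right has 2 {X, C}.
        Root X: left subtree has 0 nodes { }, right has 1 {C}.
    Root A: left subtree has 2 nodes {R, F}, right has 1 {M}.
      Root R: left subtree has 0 nodes { }, right has 1 {F}.
  Root W: left subtree has 1 node {E}, right has 0 { }.

N, S, B, Y, X, C, T, A, R, F, M, W, E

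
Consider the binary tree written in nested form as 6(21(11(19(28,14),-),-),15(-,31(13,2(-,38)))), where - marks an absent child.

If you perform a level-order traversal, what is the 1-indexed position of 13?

Level-order visits nodes level by level from the root, left to right within each level.
Level 0: 6
Level 1: 21, 15
Level 2: 11, 31
Level 3: 19, 13, 2
Level 4: 28, 14, 38
Full level-order sequence: 6, 21, 15, 11, 31, 19, 13, 2, 28, 14, 38.

7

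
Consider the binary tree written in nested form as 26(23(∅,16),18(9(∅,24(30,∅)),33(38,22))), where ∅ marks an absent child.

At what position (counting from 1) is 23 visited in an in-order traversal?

1

In-order visits the left subtree, then the node, then the right subtree.
At 26: go left to 23.
  At 23: no left child.
  Visit 23.
  At 23: go right to 16.
    16 is a leaf — visit 16.
Visit 26.
At 26: go right to 18.
  At 18: go left to 9.
    At 9: no left child.
    Visit 9.
    At 9: go right to 24.
      At 24: go left to 30.
        30 is a leaf — visit 30.
      Visit 24.
      At 24: no right child.
  Visit 18.
  At 18: go right to 33.
    At 33: go left to 38.
      38 is a leaf — visit 38.
    Visit 33.
    At 33: go right to 22.
      22 is a leaf — visit 22.
Full in-order sequence: 23, 16, 26, 9, 30, 24, 18, 38, 33, 22.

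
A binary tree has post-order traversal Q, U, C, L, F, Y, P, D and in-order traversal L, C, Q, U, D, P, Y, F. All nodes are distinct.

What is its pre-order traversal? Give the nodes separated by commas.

The last element of post-order is the root; it splits in-order into left and right subtrees.
Root D: left subtree has 4 nodes {L, C, Q, U}, right has 3 {P, Y, F}.
  Root L: left subtree has 0 nodes { }, right has 3 {C, Q, U}.
    Root C: left subtree has 0 nodes { }, right has 2 {Q, U}.
      Root U: left subtree has 1 node {Q}, right has 0 { }.
  Root P: left subtree has 0 nodes { }, right has 2 {Y, F}.
    Root Y: left subtree has 0 nodes { }, right has 1 {F}.

D, L, C, U, Q, P, Y, F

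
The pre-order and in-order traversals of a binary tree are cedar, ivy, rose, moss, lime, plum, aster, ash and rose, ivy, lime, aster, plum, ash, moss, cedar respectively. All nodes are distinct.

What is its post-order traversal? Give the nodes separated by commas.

The first element of pre-order is the root; it splits in-order into left and right subtrees.
Root cedar: left subtree has 7 nodes {rose, ivy, lime, aster, plum, ash, moss}, right has 0 { }.
  Root ivy: left subtree has 1 node {rose}, right has 5 {lime, aster, plum, ash, moss}.
    Root moss: left subtree has 4 nodes {lime, aster, plum, ash}, right has 0 { }.
      Root lime: left subtree has 0 nodes { }, right has 3 {aster, plum, ash}.
        Root plum: left subtree has 1 node {aster}, right has 1 {ash}.

rose, aster, ash, plum, lime, moss, ivy, cedar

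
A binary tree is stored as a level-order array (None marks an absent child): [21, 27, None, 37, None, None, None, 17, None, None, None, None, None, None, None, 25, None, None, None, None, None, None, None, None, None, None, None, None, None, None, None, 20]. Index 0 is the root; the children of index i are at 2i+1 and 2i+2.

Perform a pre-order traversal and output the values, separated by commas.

Pre-order visits the node, then its left subtree, then its right subtree.
Visit 21.
At 21: go left to 27.
  Visit 27.
  At 27: go left to 37.
    Visit 37.
    At 37: go left to 17.
      Visit 17.
      At 17: go left to 25.
        Visit 25.
        At 25: go left to 20.
          20 is a leaf — visit 20.
        At 25: no right child.
      At 17: no right child.
    At 37: no right child.
  At 27: no right child.
At 21: no right child.

21, 27, 37, 17, 25, 20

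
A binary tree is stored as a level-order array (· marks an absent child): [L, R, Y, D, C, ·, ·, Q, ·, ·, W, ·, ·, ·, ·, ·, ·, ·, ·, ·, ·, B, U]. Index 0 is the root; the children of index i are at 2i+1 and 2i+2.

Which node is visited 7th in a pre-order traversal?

Pre-order visits the node, then its left subtree, then its right subtree.
Visit L.
At L: go left to R.
  Visit R.
  At R: go left to D.
    Visit D.
    At D: go left to Q.
      Q is a leaf — visit Q.
    At D: no right child.
  At R: go right to C.
    Visit C.
    At C: no left child.
    At C: go right to W.
      Visit W.
      At W: go left to B.
        B is a leaf — visit B.
      At W: go right to U.
        U is a leaf — visit U.
At L: go right to Y.
  Y is a leaf — visit Y.
Full pre-order sequence: L, R, D, Q, C, W, B, U, Y.

B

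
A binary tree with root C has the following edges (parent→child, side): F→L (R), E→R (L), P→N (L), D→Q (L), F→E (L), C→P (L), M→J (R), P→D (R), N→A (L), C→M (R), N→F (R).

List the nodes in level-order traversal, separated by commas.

Level-order visits nodes level by level from the root, left to right within each level.
Level 0: C
Level 1: P, M
Level 2: N, D, J
Level 3: A, F, Q
Level 4: E, L
Level 5: R

C, P, M, N, D, J, A, F, Q, E, L, R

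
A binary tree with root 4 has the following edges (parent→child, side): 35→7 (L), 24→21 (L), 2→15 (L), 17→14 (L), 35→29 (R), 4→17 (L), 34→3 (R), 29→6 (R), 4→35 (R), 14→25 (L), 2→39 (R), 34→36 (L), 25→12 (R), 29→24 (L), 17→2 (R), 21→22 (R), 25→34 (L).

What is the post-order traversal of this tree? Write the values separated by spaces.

36 3 34 12 25 14 15 39 2 17 7 22 21 24 6 29 35 4

Post-order visits the left subtree, then the right subtree, then the node.
At 4: go left to 17.
  At 17: go left to 14.
    At 14: go left to 25.
      At 25: go left to 34.
        At 34: go left to 36.
          36 is a leaf — visit 36.
        At 34: go right to 3.
          3 is a leaf — visit 3.
        Visit 34.
      At 25: go right to 12.
        12 is a leaf — visit 12.
      Visit 25.
    At 14: no right child.
    Visit 14.
  At 17: go right to 2.
    At 2: go left to 15.
      15 is a leaf — visit 15.
    At 2: go right to 39.
      39 is a leaf — visit 39.
    Visit 2.
  Visit 17.
At 4: go right to 35.
  At 35: go left to 7.
    7 is a leaf — visit 7.
  At 35: go right to 29.
    At 29: go left to 24.
      At 24: go left to 21.
        At 21: no left child.
        At 21: go right to 22.
          22 is a leaf — visit 22.
        Visit 21.
      At 24: no right child.
      Visit 24.
    At 29: go right to 6.
      6 is a leaf — visit 6.
    Visit 29.
  Visit 35.
Visit 4.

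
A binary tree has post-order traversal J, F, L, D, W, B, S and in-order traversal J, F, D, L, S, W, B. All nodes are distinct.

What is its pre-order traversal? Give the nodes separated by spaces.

The last element of post-order is the root; it splits in-order into left and right subtrees.
Root S: left subtree has 4 nodes {J, F, D, L}, right has 2 {W, B}.
  Root D: left subtree has 2 nodes {J, F}, right has 1 {L}.
    Root F: left subtree has 1 node {J}, right has 0 { }.
  Root B: left subtree has 1 node {W}, right has 0 { }.

S D F J L B W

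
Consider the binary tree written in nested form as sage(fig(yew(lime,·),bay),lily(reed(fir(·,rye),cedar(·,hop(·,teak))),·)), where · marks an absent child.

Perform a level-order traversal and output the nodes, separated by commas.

sage, fig, lily, yew, bay, reed, lime, fir, cedar, rye, hop, teak

Level-order visits nodes level by level from the root, left to right within each level.
Level 0: sage
Level 1: fig, lily
Level 2: yew, bay, reed
Level 3: lime, fir, cedar
Level 4: rye, hop
Level 5: teak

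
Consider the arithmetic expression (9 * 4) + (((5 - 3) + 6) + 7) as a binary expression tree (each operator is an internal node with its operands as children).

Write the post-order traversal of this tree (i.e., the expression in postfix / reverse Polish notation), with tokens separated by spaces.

9 4 * 5 3 - 6 + 7 + +

Post-order on an expression tree gives postfix notation: for each operator, emit left operand, right operand, then the operator.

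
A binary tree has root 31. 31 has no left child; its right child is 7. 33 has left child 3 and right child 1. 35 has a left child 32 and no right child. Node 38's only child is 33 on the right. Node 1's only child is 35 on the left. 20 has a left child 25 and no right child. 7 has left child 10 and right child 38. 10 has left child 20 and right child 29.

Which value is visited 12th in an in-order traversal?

1

In-order visits the left subtree, then the node, then the right subtree.
At 31: no left child.
Visit 31.
At 31: go right to 7.
  At 7: go left to 10.
    At 10: go left to 20.
      At 20: go left to 25.
        25 is a leaf — visit 25.
      Visit 20.
      At 20: no right child.
    Visit 10.
    At 10: go right to 29.
      29 is a leaf — visit 29.
  Visit 7.
  At 7: go right to 38.
    At 38: no left child.
    Visit 38.
    At 38: go right to 33.
      At 33: go left to 3.
        3 is a leaf — visit 3.
      Visit 33.
      At 33: go right to 1.
        At 1: go left to 35.
          At 35: go left to 32.
            32 is a leaf — visit 32.
          Visit 35.
          At 35: no right child.
        Visit 1.
        At 1: no right child.
Full in-order sequence: 31, 25, 20, 10, 29, 7, 38, 3, 33, 32, 35, 1.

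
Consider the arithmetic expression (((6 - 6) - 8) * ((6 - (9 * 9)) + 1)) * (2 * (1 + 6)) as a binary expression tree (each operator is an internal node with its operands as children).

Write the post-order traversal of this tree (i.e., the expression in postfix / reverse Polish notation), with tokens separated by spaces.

6 6 - 8 - 6 9 9 * - 1 + * 2 1 6 + * *

Post-order on an expression tree gives postfix notation: for each operator, emit left operand, right operand, then the operator.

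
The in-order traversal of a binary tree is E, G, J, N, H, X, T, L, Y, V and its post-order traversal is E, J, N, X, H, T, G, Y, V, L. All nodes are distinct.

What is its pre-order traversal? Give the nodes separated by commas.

The last element of post-order is the root; it splits in-order into left and right subtrees.
Root L: left subtree has 7 nodes {E, G, J, N, H, X, T}, right has 2 {Y, V}.
  Root G: left subtree has 1 node {E}, right has 5 {J, N, H, X, T}.
    Root T: left subtree has 4 nodes {J, N, H, X}, right has 0 { }.
      Root H: left subtree has 2 nodes {J, N}, right has 1 {X}.
        Root N: left subtree has 1 node {J}, right has 0 { }.
  Root V: left subtree has 1 node {Y}, right has 0 { }.

L, G, E, T, H, N, J, X, V, Y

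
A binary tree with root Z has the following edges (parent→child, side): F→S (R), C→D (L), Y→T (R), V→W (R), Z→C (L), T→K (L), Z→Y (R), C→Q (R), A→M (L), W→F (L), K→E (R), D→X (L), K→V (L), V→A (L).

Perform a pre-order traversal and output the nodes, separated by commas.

Pre-order visits the node, then its left subtree, then its right subtree.
Visit Z.
At Z: go left to C.
  Visit C.
  At C: go left to D.
    Visit D.
    At D: go left to X.
      X is a leaf — visit X.
    At D: no right child.
  At C: go right to Q.
    Q is a leaf — visit Q.
At Z: go right to Y.
  Visit Y.
  At Y: no left child.
  At Y: go right to T.
    Visit T.
    At T: go left to K.
      Visit K.
      At K: go left to V.
        Visit V.
        At V: go left to A.
          Visit A.
          At A: go left to M.
            M is a leaf — visit M.
          At A: no right child.
        At V: go right to W.
          Visit W.
          At W: go left to F.
            Visit F.
            At F: no left child.
            At F: go right to S.
              S is a leaf — visit S.
          At W: no right child.
      At K: go right to E.
        E is a leaf — visit E.
    At T: no right child.

Z, C, D, X, Q, Y, T, K, V, A, M, W, F, S, E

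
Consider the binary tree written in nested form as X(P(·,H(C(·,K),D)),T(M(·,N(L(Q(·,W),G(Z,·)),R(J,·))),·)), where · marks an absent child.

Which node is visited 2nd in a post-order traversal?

Post-order visits the left subtree, then the right subtree, then the node.
At X: go left to P.
  At P: no left child.
  At P: go right to H.
    At H: go left to C.
      At C: no left child.
      At C: go right to K.
        K is a leaf — visit K.
      Visit C.
    At H: go right to D.
      D is a leaf — visit D.
    Visit H.
  Visit P.
At X: go right to T.
  At T: go left to M.
    At M: no left child.
    At M: go right to N.
      At N: go left to L.
        At L: go left to Q.
          At Q: no left child.
          At Q: go right to W.
            W is a leaf — visit W.
          Visit Q.
        At L: go right to G.
          At G: go left to Z.
            Z is a leaf — visit Z.
          At G: no right child.
          Visit G.
        Visit L.
      At N: go right to R.
        At R: go left to J.
          J is a leaf — visit J.
        At R: no right child.
        Visit R.
      Visit N.
    Visit M.
  At T: no right child.
  Visit T.
Visit X.
Full post-order sequence: K, C, D, H, P, W, Q, Z, G, L, J, R, N, M, T, X.

C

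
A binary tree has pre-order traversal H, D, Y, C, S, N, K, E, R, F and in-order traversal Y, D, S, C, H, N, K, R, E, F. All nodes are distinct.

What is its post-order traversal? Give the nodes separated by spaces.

Y S C D R F E K N H

The first element of pre-order is the root; it splits in-order into left and right subtrees.
Root H: left subtree has 4 nodes {Y, D, S, C}, right has 5 {N, K, R, E, F}.
  Root D: left subtree has 1 node {Y}, right has 2 {S, C}.
    Root C: left subtree has 1 node {S}, right has 0 { }.
  Root N: left subtree has 0 nodes { }, right has 4 {K, R, E, F}.
    Root K: left subtree has 0 nodes { }, right has 3 {R, E, F}.
      Root E: left subtree has 1 node {R}, right has 1 {F}.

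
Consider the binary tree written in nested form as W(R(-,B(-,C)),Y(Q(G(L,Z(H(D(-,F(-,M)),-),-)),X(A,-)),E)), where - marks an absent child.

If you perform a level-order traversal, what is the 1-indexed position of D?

14

Level-order visits nodes level by level from the root, left to right within each level.
Level 0: W
Level 1: R, Y
Level 2: B, Q, E
Level 3: C, G, X
Level 4: L, Z, A
Level 5: H
Level 6: D
Level 7: F
Level 8: M
Full level-order sequence: W, R, Y, B, Q, E, C, G, X, L, Z, A, H, D, F, M.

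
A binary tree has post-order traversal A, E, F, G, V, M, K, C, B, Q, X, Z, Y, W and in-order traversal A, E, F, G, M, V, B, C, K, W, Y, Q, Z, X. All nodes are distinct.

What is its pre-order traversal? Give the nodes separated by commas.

The last element of post-order is the root; it splits in-order into left and right subtrees.
Root W: left subtree has 9 nodes {A, E, F, G, M, V, B, C, K}, right has 4 {Y, Q, Z, X}.
  Root B: left subtree has 6 nodes {A, E, F, G, M, V}, right has 2 {C, K}.
    Root M: left subtree has 4 nodes {A, E, F, G}, right has 1 {V}.
      Root G: left subtree has 3 nodes {A, E, F}, right has 0 { }.
        Root F: left subtree has 2 nodes {A, E}, right has 0 { }.
          Root E: left subtree has 1 node {A}, right has 0 { }.
    Root C: left subtree has 0 nodes { }, right has 1 {K}.
  Root Y: left subtree has 0 nodes { }, right has 3 {Q, Z, X}.
    Root Z: left subtree has 1 node {Q}, right has 1 {X}.

W, B, M, G, F, E, A, V, C, K, Y, Z, Q, X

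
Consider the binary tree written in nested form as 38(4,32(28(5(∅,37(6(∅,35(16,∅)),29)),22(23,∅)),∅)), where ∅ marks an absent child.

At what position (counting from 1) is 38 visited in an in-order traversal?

2

In-order visits the left subtree, then the node, then the right subtree.
At 38: go left to 4.
  4 is a leaf — visit 4.
Visit 38.
At 38: go right to 32.
  At 32: go left to 28.
    At 28: go left to 5.
      At 5: no left child.
      Visit 5.
      At 5: go right to 37.
        At 37: go left to 6.
          At 6: no left child.
          Visit 6.
          At 6: go right to 35.
            At 35: go left to 16.
              16 is a leaf — visit 16.
            Visit 35.
            At 35: no right child.
        Visit 37.
        At 37: go right to 29.
          29 is a leaf — visit 29.
    Visit 28.
    At 28: go right to 22.
      At 22: go left to 23.
        23 is a leaf — visit 23.
      Visit 22.
      At 22: no right child.
  Visit 32.
  At 32: no right child.
Full in-order sequence: 4, 38, 5, 6, 16, 35, 37, 29, 28, 23, 22, 32.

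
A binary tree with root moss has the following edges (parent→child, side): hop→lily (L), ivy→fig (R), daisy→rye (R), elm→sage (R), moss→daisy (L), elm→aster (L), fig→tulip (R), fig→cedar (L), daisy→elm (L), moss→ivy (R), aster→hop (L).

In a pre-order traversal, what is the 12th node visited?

tulip

Pre-order visits the node, then its left subtree, then its right subtree.
Visit moss.
At moss: go left to daisy.
  Visit daisy.
  At daisy: go left to elm.
    Visit elm.
    At elm: go left to aster.
      Visit aster.
      At aster: go left to hop.
        Visit hop.
        At hop: go left to lily.
          lily is a leaf — visit lily.
        At hop: no right child.
      At aster: no right child.
    At elm: go right to sage.
      sage is a leaf — visit sage.
  At daisy: go right to rye.
    rye is a leaf — visit rye.
At moss: go right to ivy.
  Visit ivy.
  At ivy: no left child.
  At ivy: go right to fig.
    Visit fig.
    At fig: go left to cedar.
      cedar is a leaf — visit cedar.
    At fig: go right to tulip.
      tulip is a leaf — visit tulip.
Full pre-order sequence: moss, daisy, elm, aster, hop, lily, sage, rye, ivy, fig, cedar, tulip.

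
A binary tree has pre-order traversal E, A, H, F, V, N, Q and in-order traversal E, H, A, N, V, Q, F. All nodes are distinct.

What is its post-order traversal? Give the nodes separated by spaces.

H N Q V F A E

The first element of pre-order is the root; it splits in-order into left and right subtrees.
Root E: left subtree has 0 nodes { }, right has 6 {H, A, N, V, Q, F}.
  Root A: left subtree has 1 node {H}, right has 4 {N, V, Q, F}.
    Root F: left subtree has 3 nodes {N, V, Q}, right has 0 { }.
      Root V: left subtree has 1 node {N}, right has 1 {Q}.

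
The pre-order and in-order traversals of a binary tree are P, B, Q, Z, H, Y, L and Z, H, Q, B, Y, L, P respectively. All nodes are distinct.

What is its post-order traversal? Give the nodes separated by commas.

The first element of pre-order is the root; it splits in-order into left and right subtrees.
Root P: left subtree has 6 nodes {Z, H, Q, B, Y, L}, right has 0 { }.
  Root B: left subtree has 3 nodes {Z, H, Q}, right has 2 {Y, L}.
    Root Q: left subtree has 2 nodes {Z, H}, right has 0 { }.
      Root Z: left subtree has 0 nodes { }, right has 1 {H}.
    Root Y: left subtree has 0 nodes { }, right has 1 {L}.

H, Z, Q, L, Y, B, P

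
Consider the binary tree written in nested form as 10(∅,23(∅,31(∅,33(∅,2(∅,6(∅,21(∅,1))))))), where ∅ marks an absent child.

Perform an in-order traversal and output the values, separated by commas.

In-order visits the left subtree, then the node, then the right subtree.
At 10: no left child.
Visit 10.
At 10: go right to 23.
  At 23: no left child.
  Visit 23.
  At 23: go right to 31.
    At 31: no left child.
    Visit 31.
    At 31: go right to 33.
      At 33: no left child.
      Visit 33.
      At 33: go right to 2.
        At 2: no left child.
        Visit 2.
        At 2: go right to 6.
          At 6: no left child.
          Visit 6.
          At 6: go right to 21.
            At 21: no left child.
            Visit 21.
            At 21: go right to 1.
              1 is a leaf — visit 1.

10, 23, 31, 33, 2, 6, 21, 1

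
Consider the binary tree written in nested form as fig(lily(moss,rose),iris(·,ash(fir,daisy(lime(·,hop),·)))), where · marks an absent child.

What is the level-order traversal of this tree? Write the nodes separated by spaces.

Level-order visits nodes level by level from the root, left to right within each level.
Level 0: fig
Level 1: lily, iris
Level 2: moss, rose, ash
Level 3: fir, daisy
Level 4: lime
Level 5: hop

fig lily iris moss rose ash fir daisy lime hop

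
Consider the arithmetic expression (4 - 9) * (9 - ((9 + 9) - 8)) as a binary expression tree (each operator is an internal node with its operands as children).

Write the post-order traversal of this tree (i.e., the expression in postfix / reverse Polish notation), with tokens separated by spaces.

4 9 - 9 9 9 + 8 - - *

Post-order on an expression tree gives postfix notation: for each operator, emit left operand, right operand, then the operator.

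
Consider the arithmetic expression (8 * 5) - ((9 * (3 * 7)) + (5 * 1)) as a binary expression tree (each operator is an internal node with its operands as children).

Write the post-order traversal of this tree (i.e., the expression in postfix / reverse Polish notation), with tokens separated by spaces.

Post-order on an expression tree gives postfix notation: for each operator, emit left operand, right operand, then the operator.

8 5 * 9 3 7 * * 5 1 * + -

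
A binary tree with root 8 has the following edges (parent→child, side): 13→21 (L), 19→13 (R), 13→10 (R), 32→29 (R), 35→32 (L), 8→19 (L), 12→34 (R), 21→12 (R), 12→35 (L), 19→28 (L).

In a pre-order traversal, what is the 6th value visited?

Pre-order visits the node, then its left subtree, then its right subtree.
Visit 8.
At 8: go left to 19.
  Visit 19.
  At 19: go left to 28.
    28 is a leaf — visit 28.
  At 19: go right to 13.
    Visit 13.
    At 13: go left to 21.
      Visit 21.
      At 21: no left child.
      At 21: go right to 12.
        Visit 12.
        At 12: go left to 35.
          Visit 35.
          At 35: go left to 32.
            Visit 32.
            At 32: no left child.
            At 32: go right to 29.
              29 is a leaf — visit 29.
          At 35: no right child.
        At 12: go right to 34.
          34 is a leaf — visit 34.
    At 13: go right to 10.
      10 is a leaf — visit 10.
At 8: no right child.
Full pre-order sequence: 8, 19, 28, 13, 21, 12, 35, 32, 29, 34, 10.

12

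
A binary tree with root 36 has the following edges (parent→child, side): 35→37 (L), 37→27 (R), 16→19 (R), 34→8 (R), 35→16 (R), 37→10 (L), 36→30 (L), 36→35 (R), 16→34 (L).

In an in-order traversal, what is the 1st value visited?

30

In-order visits the left subtree, then the node, then the right subtree.
At 36: go left to 30.
  30 is a leaf — visit 30.
Visit 36.
At 36: go right to 35.
  At 35: go left to 37.
    At 37: go left to 10.
      10 is a leaf — visit 10.
    Visit 37.
    At 37: go right to 27.
      27 is a leaf — visit 27.
  Visit 35.
  At 35: go right to 16.
    At 16: go left to 34.
      At 34: no left child.
      Visit 34.
      At 34: go right to 8.
        8 is a leaf — visit 8.
    Visit 16.
    At 16: go right to 19.
      19 is a leaf — visit 19.
Full in-order sequence: 30, 36, 10, 37, 27, 35, 34, 8, 16, 19.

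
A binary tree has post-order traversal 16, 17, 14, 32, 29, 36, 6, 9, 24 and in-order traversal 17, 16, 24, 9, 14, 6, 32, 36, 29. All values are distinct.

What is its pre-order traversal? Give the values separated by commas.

The last element of post-order is the root; it splits in-order into left and right subtrees.
Root 24: left subtree has 2 nodes {17, 16}, right has 6 {9, 14, 6, 32, 36, 29}.
  Root 17: left subtree has 0 nodes { }, right has 1 {16}.
  Root 9: left subtree has 0 nodes { }, right has 5 {14, 6, 32, 36, 29}.
    Root 6: left subtree has 1 node {14}, right has 3 {32, 36, 29}.
      Root 36: left subtree has 1 node {32}, right has 1 {29}.

24, 17, 16, 9, 6, 14, 36, 32, 29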